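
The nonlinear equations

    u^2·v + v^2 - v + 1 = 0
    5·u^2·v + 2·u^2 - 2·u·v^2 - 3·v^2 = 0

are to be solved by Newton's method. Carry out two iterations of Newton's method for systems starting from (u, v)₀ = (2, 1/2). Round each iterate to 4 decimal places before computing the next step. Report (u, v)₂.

At (2, 1/2): F = (2.7500, 16.2500).
Jacobian J = [[2·u·v, u^2 + 2·v - 1], [10·u·v + 4·u - 2·v^2, 5·u^2 - 4·u·v - 6·v]].
At the point, J = [[2.0000, 4.0000], [17.5000, 13.0000]] (det J = -44.0000).
Solving J·Δ = −F gives Δ = (-0.6648, -0.3551).
Then the next iterate is (u, v)₁ = (1.3352, 0.1449).
Round to (1.3352, 0.1449) and repeat: F = (1.134418, 4.738071), J = [[0.386941, 1.072559], [7.233513, 7.270513]].
Δ = (0.6402, -1.2886), so (u, v)₂ = (1.9754, -1.1437).

(1.9754, -1.1437)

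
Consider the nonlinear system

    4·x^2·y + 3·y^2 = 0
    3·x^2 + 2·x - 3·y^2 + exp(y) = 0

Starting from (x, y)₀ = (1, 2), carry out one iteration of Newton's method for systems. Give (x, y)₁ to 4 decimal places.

(0.5121, 1.2379)

At (1, 2): F = (20.0000, 0.389056).
Jacobian J = [[8·x·y, 4·x^2 + 6·y], [6·x + 2, -6·y + exp(y)]].
At the point, J = [[16.0000, 16.0000], [8.0000, -4.610944]] (det J = -201.775102).
Solving J·Δ = −F gives Δ = (-0.4879, -0.7621).
Then the next iterate is (x, y)₁ = (0.5121, 1.2379).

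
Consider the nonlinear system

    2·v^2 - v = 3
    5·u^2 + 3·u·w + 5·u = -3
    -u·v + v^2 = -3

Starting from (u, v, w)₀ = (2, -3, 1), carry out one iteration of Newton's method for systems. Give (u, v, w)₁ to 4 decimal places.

(-0.3077, -1.6154, 5.2692)

At (2, -3, 1): F = (18.0000, 39.0000, 18.0000).
Jacobian J = [[0, 4·v - 1, 0], [10·u + 3·w + 5, 0, 3·u], [-v, -u + 2·v, 0]].
At the point, J = [[0.0000, -13.0000, 0.0000], [28.0000, 0.0000, 6.0000], [3.0000, -8.0000, 0.0000]] (det J = -234.0000).
Solving J·Δ = −F gives Δ = (-2.3077, 1.3846, 4.2692).
Then the next iterate is (u, v, w)₁ = (-0.3077, -1.6154, 5.2692).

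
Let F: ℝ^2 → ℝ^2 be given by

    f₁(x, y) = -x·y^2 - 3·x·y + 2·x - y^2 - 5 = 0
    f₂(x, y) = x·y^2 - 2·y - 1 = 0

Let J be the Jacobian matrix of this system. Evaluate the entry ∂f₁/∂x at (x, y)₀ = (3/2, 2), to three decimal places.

∂f₁/∂x = -y^2 - 3·y + 2.
At (3/2, 2) this is -8.000.

-8.000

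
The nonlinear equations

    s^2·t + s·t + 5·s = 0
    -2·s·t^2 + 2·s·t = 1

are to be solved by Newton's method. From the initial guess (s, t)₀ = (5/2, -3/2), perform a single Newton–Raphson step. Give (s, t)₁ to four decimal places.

At (5/2, -3/2): F = (-0.6250, -19.7500).
Jacobian J = [[2·s·t + t + 5, s^2 + s], [-2·t^2 + 2·t, -4·s·t + 2·s]].
At the point, J = [[-4.0000, 8.7500], [-7.5000, 20.0000]] (det J = -14.3750).
Solving J·Δ = −F gives Δ = (11.1522, 5.1696).
Then the next iterate is (s, t)₁ = (13.6522, 3.6696).

(13.6522, 3.6696)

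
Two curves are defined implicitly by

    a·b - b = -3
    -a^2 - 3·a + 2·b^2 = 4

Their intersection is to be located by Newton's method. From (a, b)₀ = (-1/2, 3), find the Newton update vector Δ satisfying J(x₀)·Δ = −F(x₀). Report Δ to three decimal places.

(-0.148, -1.295)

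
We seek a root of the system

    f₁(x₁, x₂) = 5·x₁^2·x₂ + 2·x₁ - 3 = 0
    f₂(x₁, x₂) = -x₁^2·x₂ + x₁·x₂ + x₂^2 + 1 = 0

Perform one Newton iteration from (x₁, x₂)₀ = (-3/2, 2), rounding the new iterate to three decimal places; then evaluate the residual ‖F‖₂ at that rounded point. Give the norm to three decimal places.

At (-3/2, 2): F = (16.500, -2.500).
Jacobian J = [[10·x₁·x₂ + 2, 5·x₁^2], [-2·x₁·x₂ + x₂, -x₁^2 + x₁ + 2·x₂]].
At the point, J = [[-28.000, 11.250], [8.000, 0.250]] (det J = -97.000).
Solving J·Δ = −F gives Δ = (0.332, -0.639).
Then the next iterate is (x₁, x₂)₁ = (-1.168, 1.361).
Re-evaluating at (-1.168, 1.361): F = (3.94754, -0.59404), so ‖F‖₂ = 3.992.

3.992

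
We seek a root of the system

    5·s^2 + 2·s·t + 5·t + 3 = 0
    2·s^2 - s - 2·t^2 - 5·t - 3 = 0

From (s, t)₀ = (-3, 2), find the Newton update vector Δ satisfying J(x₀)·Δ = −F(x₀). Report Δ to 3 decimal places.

(1.840, -1.840)

At (-3, 2): F = (46.000, 0.000).
Jacobian J = [[10·s + 2·t, 2·s + 5], [4·s - 1, -4·t - 5]].
At the point, J = [[-26.000, -1.000], [-13.000, -13.000]] (det J = 325.000).
Solving J·Δ = −F gives Δ = (1.840, -1.840).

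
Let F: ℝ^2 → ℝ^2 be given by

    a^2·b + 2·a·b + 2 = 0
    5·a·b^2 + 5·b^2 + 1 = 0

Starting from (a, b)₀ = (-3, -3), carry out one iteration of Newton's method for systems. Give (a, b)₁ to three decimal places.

(-2.738, -1.713)

At (-3, -3): F = (-7.000, -89.000).
Jacobian J = [[2·a·b + 2·b, a^2 + 2·a], [5·b^2, 10·a·b + 10·b]].
At the point, J = [[12.000, 3.000], [45.000, 60.000]] (det J = 585.000).
Solving J·Δ = −F gives Δ = (0.262, 1.287).
Then the next iterate is (a, b)₁ = (-2.738, -1.713).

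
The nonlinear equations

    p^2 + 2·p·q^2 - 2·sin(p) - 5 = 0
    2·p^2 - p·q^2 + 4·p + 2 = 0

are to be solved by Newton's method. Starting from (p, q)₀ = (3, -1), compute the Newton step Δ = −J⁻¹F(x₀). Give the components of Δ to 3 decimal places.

(-1.694, -0.599)

At (3, -1): F = (9.71776, 29.000).
Jacobian J = [[2·p + 2·q^2 - 2·cos(p), 4·p·q], [4·p - q^2 + 4, -2·p·q]].
At the point, J = [[9.97998, -12.000], [15.000, 6.000]] (det J = 239.87991).
Solving J·Δ = −F gives Δ = (-1.694, -0.599).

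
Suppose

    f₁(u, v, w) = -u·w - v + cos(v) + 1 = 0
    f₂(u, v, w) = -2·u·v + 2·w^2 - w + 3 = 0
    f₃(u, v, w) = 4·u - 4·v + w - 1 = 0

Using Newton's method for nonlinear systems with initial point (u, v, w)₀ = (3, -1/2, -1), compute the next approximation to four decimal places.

At (3, -1/2, -1): F = (5.377583, 9.0000, 12.0000).
Jacobian J = [[-w, -sin(v) - 1, -u], [-2·v, -2·u, 4·w - 1], [4, -4, 1]].
At the point, J = [[1.0000, -0.520574, -3.0000], [1.0000, -6.0000, -5.0000], [4.0000, -4.0000, 1.0000]] (det J = -75.067936).
Solving J·Δ = −F gives Δ = (-2.8227, 0.3739, 0.7867).
Then the next iterate is (u, v, w)₁ = (0.1773, -0.1261, -0.2133).

(0.1773, -0.1261, -0.2133)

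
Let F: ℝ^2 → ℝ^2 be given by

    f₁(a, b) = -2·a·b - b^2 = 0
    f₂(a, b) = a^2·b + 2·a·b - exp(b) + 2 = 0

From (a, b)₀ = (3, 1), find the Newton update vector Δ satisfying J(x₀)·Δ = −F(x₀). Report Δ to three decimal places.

At (3, 1): F = (-7.000, 14.28172).
Jacobian J = [[-2·b, -2·a - 2·b], [2·a·b + 2·b, a^2 + 2·a - exp(b)]].
At the point, J = [[-2.000, -8.000], [8.000, 12.28172]] (det J = 39.43656).
Solving J·Δ = −F gives Δ = (-0.717, -0.696).

(-0.717, -0.696)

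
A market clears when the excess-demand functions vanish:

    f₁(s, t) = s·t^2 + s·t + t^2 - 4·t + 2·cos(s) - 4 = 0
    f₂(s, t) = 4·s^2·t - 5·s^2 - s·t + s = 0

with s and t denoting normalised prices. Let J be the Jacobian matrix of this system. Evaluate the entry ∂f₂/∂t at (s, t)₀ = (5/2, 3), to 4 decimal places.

22.5000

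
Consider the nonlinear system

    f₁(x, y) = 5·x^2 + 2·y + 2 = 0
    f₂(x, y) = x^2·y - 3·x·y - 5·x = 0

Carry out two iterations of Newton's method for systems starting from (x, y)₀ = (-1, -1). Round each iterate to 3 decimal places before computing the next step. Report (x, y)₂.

(-0.426, -1.416)

At (-1, -1): F = (5.000, 1.000).
Jacobian J = [[10·x, 2], [2·x·y - 3·y - 5, x^2 - 3·x]].
At the point, J = [[-10.000, 2.000], [0.000, 4.000]] (det J = -40.000).
Solving J·Δ = −F gives Δ = (0.450, -0.250).
Then the next iterate is (x, y)₁ = (-0.550, -1.250).
Round to (-0.550, -1.250) and repeat: F = (1.01250, 0.30937), J = [[-5.500, 2.000], [0.125, 1.95250]].
Δ = (0.124, -0.166), so (x, y)₂ = (-0.426, -1.416).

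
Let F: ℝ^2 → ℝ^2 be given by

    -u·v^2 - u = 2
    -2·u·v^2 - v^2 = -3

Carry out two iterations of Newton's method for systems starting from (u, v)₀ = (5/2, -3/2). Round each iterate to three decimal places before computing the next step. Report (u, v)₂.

At (5/2, -3/2): F = (-10.125, -10.500).
Jacobian J = [[-v^2 - 1, -2·u·v], [-2·v^2, -4·u·v - 2·v]].
At the point, J = [[-3.250, 7.500], [-4.500, 18.000]] (det J = -24.750).
Solving J·Δ = −F gives Δ = (-4.182, -0.462).
Then the next iterate is (u, v)₁ = (-1.682, -1.962).
Round to (-1.682, -1.962) and repeat: F = (6.15676, 12.10009), J = [[-4.84944, -6.60017], [-7.69889, -9.27634]].
Δ = (3.903, -1.935), so (u, v)₂ = (2.221, -3.897).

(2.221, -3.897)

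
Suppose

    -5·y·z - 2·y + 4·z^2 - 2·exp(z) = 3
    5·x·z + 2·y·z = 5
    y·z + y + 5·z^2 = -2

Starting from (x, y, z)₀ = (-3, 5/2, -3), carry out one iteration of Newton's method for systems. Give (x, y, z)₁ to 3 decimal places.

(-2.138, 1.893, -1.429)

At (-3, 5/2, -3): F = (65.40043, 25.000, 42.000).
Jacobian J = [[0, -5·z - 2, -5·y + 8·z - 2·exp(z)], [5·z, 2·z, 5·x + 2·y], [0, z + 1, y + 10·z]].
At the point, J = [[0.000, 13.000, -36.59957], [-15.000, -6.000, -10.000], [0.000, -2.000, -27.500]] (det J = -6460.48722).
Solving J·Δ = −F gives Δ = (0.862, -0.607, 1.571).
Then the next iterate is (x, y, z)₁ = (-2.138, 1.893, -1.429).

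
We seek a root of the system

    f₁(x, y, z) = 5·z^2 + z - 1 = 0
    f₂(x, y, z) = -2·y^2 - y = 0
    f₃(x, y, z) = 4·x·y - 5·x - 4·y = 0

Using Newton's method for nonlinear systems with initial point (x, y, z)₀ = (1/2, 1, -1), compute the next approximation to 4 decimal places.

At (1/2, 1, -1): F = (3.0000, -3.0000, -4.5000).
Jacobian J = [[0, 0, 10·z + 1], [0, -4·y - 1, 0], [4·y - 5, 4·x - 4, 0]].
At the point, J = [[0.0000, 0.0000, -9.0000], [0.0000, -5.0000, 0.0000], [-1.0000, -2.0000, 0.0000]] (det J = 45.0000).
Solving J·Δ = −F gives Δ = (-3.3000, -0.6000, 0.3333).
Then the next iterate is (x, y, z)₁ = (-2.8000, 0.4000, -0.6667).

(-2.8000, 0.4000, -0.6667)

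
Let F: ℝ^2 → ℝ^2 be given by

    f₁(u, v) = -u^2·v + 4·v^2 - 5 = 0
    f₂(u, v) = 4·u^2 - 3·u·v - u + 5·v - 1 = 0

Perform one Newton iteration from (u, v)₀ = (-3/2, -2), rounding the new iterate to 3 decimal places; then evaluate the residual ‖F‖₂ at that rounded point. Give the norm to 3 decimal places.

2.885

At (-3/2, -2): F = (15.500, -9.500).
Jacobian J = [[-2·u·v, -u^2 + 8·v], [8·u - 3·v - 1, -3·u + 5]].
At the point, J = [[-6.000, -18.250], [-7.000, 9.500]] (det J = -184.750).
Solving J·Δ = −F gives Δ = (-0.141, 0.896).
Then the next iterate is (u, v)₁ = (-1.641, -1.104).
Re-evaluating at (-1.641, -1.104): F = (2.84820, 0.45753), so ‖F‖₂ = 2.885.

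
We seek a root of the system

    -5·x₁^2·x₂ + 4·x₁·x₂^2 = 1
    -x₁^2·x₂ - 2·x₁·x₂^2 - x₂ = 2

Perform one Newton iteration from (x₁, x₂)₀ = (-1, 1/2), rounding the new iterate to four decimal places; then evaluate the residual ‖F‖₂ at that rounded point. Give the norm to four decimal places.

172.7777

At (-1, 1/2): F = (-4.5000, -2.5000).
Jacobian J = [[-10·x₁·x₂ + 4·x₂^2, -5·x₁^2 + 8·x₁·x₂], [-2·x₁·x₂ - 2·x₂^2, -x₁^2 - 4·x₁·x₂ - 1]].
At the point, J = [[6.0000, -9.0000], [0.5000, 0.0000]] (det J = 4.5000).
Solving J·Δ = −F gives Δ = (5.0000, 2.8333).
Then the next iterate is (x₁, x₂)₁ = (4.0000, 3.3333).
Re-evaluating at (4.0000, 3.3333): F = (-89.889778, -147.553211), so ‖F‖₂ = 172.7777.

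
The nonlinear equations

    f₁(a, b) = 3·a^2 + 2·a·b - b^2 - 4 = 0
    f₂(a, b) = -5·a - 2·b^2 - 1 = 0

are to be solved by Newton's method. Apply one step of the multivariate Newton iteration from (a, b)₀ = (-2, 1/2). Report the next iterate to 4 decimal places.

At (-2, 1/2): F = (5.7500, 8.5000).
Jacobian J = [[6·a + 2·b, 2·a - 2·b], [-5, -4·b]].
At the point, J = [[-11.0000, -5.0000], [-5.0000, -2.0000]] (det J = -3.0000).
Solving J·Δ = −F gives Δ = (10.3333, -21.5833).
Then the next iterate is (a, b)₁ = (8.3333, -21.0833).

(8.3333, -21.0833)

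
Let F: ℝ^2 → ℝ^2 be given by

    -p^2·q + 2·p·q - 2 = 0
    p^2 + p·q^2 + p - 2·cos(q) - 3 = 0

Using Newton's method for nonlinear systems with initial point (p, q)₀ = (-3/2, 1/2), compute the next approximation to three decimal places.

At (-3/2, 1/2): F = (-4.625, -4.38017).
Jacobian J = [[-2·p·q + 2·q, -p^2 + 2·p], [2·p + q^2 + 1, 2·p·q + 2·sin(q)]].
At the point, J = [[2.500, -5.250], [-1.750, -0.54115]] (det J = -10.54037).
Solving J·Δ = −F gives Δ = (-1.944, -1.807).
Then the next iterate is (p, q)₁ = (-3.444, -1.307).

(-3.444, -1.307)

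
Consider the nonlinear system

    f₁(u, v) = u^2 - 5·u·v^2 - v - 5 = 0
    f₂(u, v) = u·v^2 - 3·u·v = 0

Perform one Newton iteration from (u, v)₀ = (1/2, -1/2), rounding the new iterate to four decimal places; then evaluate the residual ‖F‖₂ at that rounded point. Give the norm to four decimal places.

At (1/2, -1/2): F = (-4.8750, 0.8750).
Jacobian J = [[2·u - 5·v^2, -10·u·v - 1], [v^2 - 3·v, 2·u·v - 3·u]].
At the point, J = [[-0.2500, 1.5000], [1.7500, -2.0000]] (det J = -2.1250).
Solving J·Δ = −F gives Δ = (3.9706, 3.9118).
Then the next iterate is (u, v)₁ = (4.4706, 3.4118).
Re-evaluating at (4.4706, 3.4118): F = (-248.622933, 6.281100), so ‖F‖₂ = 248.7023.

248.7023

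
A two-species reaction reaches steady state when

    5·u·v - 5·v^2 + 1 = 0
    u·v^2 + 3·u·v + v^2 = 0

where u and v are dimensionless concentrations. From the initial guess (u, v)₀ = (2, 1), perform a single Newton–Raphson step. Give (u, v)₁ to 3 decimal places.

At (2, 1): F = (6.000, 9.000).
Jacobian J = [[5·v, 5·u - 10·v], [v^2 + 3·v, 2·u·v + 3·u + 2·v]].
At the point, J = [[5.000, 0.000], [4.000, 12.000]] (det J = 60.000).
Solving J·Δ = −F gives Δ = (-1.200, -0.350).
Then the next iterate is (u, v)₁ = (0.800, 0.650).

(0.800, 0.650)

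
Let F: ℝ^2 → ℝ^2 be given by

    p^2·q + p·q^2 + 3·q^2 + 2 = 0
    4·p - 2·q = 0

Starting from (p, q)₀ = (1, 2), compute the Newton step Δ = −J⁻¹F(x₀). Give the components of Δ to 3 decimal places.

(-0.476, -0.952)

At (1, 2): F = (20.000, 0.000).
Jacobian J = [[2·p·q + q^2, p^2 + 2·p·q + 6·q], [4, -2]].
At the point, J = [[8.000, 17.000], [4.000, -2.000]] (det J = -84.000).
Solving J·Δ = −F gives Δ = (-0.476, -0.952).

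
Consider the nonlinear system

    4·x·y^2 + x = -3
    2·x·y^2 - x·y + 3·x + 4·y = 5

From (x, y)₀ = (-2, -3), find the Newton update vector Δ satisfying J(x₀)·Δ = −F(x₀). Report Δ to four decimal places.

At (-2, -3): F = (-71.0000, -65.0000).
Jacobian J = [[4·y^2 + 1, 8·x·y], [2·y^2 - y + 3, 4·x·y - x + 4]].
At the point, J = [[37.0000, 48.0000], [24.0000, 30.0000]] (det J = -42.0000).
Solving J·Δ = −F gives Δ = (23.5714, -16.6905).

(23.5714, -16.6905)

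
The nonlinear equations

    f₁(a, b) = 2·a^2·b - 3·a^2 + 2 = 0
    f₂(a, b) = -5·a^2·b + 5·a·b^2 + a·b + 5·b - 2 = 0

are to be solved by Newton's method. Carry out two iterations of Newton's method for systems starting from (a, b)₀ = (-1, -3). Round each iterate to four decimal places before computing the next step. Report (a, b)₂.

(-0.7229, -0.5608)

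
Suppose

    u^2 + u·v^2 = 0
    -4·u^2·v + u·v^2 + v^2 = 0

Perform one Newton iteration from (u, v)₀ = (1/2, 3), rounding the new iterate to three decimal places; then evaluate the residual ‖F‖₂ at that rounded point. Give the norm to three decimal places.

At (1/2, 3): F = (4.750, 10.500).
Jacobian J = [[2·u + v^2, 2·u·v], [-8·u·v + v^2, -4·u^2 + 2·u·v + 2·v]].
At the point, J = [[10.000, 3.000], [-3.000, 8.000]] (det J = 89.000).
Solving J·Δ = −F gives Δ = (-0.073, -1.340).
Then the next iterate is (u, v)₁ = (0.427, 1.660).
Re-evaluating at (0.427, 1.660): F = (1.35897, 2.72158), so ‖F‖₂ = 3.042.

3.042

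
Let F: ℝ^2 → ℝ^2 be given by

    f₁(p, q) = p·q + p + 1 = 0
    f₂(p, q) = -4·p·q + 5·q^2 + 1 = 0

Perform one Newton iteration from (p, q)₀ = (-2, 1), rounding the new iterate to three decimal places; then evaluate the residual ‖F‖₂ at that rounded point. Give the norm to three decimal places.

3.795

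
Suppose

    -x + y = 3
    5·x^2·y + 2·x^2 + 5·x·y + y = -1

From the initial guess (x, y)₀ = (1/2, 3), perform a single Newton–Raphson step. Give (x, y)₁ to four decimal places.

(0.0068, 3.0068)

At (1/2, 3): F = (-0.5000, 15.7500).
Jacobian J = [[-1, 1], [10·x·y + 4·x + 5·y, 5·x^2 + 5·x + 1]].
At the point, J = [[-1.0000, 1.0000], [32.0000, 4.7500]] (det J = -36.7500).
Solving J·Δ = −F gives Δ = (-0.4932, 0.0068).
Then the next iterate is (x, y)₁ = (0.0068, 3.0068).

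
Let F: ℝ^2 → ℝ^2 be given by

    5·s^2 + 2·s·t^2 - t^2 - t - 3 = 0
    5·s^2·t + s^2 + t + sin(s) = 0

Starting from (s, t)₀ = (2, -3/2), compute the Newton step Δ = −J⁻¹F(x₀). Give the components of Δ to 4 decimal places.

(-1.0559, -0.0621)

At (2, -3/2): F = (25.2500, -26.590703).
Jacobian J = [[10·s + 2·t^2, 4·s·t - 2·t - 1], [10·s·t + 2·s + cos(s), 5·s^2 + 1]].
At the point, J = [[24.5000, -10.0000], [-26.416147, 21.0000]] (det J = 250.338532).
Solving J·Δ = −F gives Δ = (-1.0559, -0.0621).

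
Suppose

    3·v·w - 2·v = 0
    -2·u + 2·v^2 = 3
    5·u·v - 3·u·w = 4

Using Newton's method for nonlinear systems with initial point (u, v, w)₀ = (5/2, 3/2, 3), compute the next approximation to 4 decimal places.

At (5/2, 3/2, 3): F = (10.5000, -3.5000, -7.7500).
Jacobian J = [[0, 3·w - 2, 3·v], [-2, 4·v, 0], [5·v - 3·w, 5·u, -3·u]].
At the point, J = [[0.0000, 7.0000, 4.5000], [-2.0000, 6.0000, 0.0000], [-1.5000, 12.5000, -7.5000]] (det J = -177.0000).
Solving J·Δ = −F gives Δ = (-3.6377, -0.6292, -1.3545).
Then the next iterate is (u, v, w)₁ = (-1.1377, 0.8708, 1.6455).

(-1.1377, 0.8708, 1.6455)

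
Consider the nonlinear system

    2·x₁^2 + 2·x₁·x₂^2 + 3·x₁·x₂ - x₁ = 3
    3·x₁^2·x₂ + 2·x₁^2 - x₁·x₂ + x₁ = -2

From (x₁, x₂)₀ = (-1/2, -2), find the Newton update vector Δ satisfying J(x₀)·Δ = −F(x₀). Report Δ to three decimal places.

(-0.133, 1.147)

At (-1/2, -2): F = (-3.000, -0.500).
Jacobian J = [[4·x₁ + 2·x₂^2 + 3·x₂ - 1, 4·x₁·x₂ + 3·x₁], [6·x₁·x₂ + 4·x₁ - x₂ + 1, 3·x₁^2 - x₁]].
At the point, J = [[-1.000, 2.500], [7.000, 1.250]] (det J = -18.750).
Solving J·Δ = −F gives Δ = (-0.133, 1.147).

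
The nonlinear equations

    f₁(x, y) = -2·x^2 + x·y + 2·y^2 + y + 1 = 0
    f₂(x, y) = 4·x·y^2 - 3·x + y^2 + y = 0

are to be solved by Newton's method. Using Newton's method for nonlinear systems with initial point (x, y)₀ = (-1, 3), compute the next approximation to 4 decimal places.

At (-1, 3): F = (17.0000, -21.0000).
Jacobian J = [[-4·x + y, x + 4·y + 1], [4·y^2 - 3, 8·x·y + 2·y + 1]].
At the point, J = [[7.0000, 12.0000], [33.0000, -17.0000]] (det J = -515.0000).
Solving J·Δ = −F gives Δ = (-0.0718, -1.3748).
Then the next iterate is (x, y)₁ = (-1.0718, 1.6252).

(-1.0718, 1.6252)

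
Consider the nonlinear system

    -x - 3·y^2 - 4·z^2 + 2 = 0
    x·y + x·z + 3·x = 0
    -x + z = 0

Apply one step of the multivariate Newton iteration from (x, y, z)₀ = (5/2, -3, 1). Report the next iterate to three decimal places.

At (5/2, -3, 1): F = (-31.500, 2.500, -1.500).
Jacobian J = [[-1, -6·y, -8·z], [y + z + 3, x, x], [-1, 0, 1]].
At the point, J = [[-1.000, 18.000, -8.000], [1.000, 2.500, 2.500], [-1.000, 0.000, 1.000]] (det J = -85.500).
Solving J·Δ = −F gives Δ = (-2.588, 1.123, -1.088).
Then the next iterate is (x, y, z)₁ = (-0.088, -1.877, -0.088).

(-0.088, -1.877, -0.088)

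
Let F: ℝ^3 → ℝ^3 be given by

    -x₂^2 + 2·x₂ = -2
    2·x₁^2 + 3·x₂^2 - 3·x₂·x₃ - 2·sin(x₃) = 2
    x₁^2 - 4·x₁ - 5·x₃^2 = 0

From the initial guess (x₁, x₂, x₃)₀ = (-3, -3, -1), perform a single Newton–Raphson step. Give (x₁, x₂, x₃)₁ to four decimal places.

(-3.3340, -1.3750, -2.9340)

At (-3, -3, -1): F = (-13.0000, 35.682942, 16.0000).
Jacobian J = [[0, -2·x₂ + 2, 0], [4·x₁, 6·x₂ - 3·x₃, -3·x₂ - 2·cos(x₃)], [2·x₁ - 4, 0, -10·x₃]].
At the point, J = [[0.0000, 8.0000, 0.0000], [-12.0000, -15.0000, 7.919395], [-10.0000, 0.0000, 10.0000]] (det J = 326.448369).
Solving J·Δ = −F gives Δ = (-0.3340, 1.6250, -1.9340).
Then the next iterate is (x₁, x₂, x₃)₁ = (-3.3340, -1.3750, -2.9340).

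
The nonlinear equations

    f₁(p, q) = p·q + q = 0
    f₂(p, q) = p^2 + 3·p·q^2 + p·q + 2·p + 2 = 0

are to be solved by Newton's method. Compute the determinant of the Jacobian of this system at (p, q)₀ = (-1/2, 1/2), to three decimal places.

J = [[q, p + 1], [2·p + 3·q^2 + q + 2, 6·p·q + p]].
At the point, J = [[0.500, 0.500], [2.250, -2.000]].
det J = -2.125.

-2.125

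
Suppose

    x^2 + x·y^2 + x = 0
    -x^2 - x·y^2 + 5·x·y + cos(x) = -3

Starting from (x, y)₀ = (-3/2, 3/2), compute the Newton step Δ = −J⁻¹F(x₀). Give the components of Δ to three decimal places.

(0.584, -0.551)

At (-3/2, 3/2): F = (-2.625, -7.05426).
Jacobian J = [[2·x + y^2 + 1, 2·x·y], [-2·x - y^2 + 5·y - sin(x), -2·x·y + 5·x]].
At the point, J = [[0.250, -4.500], [9.24749, -3.000]] (det J = 40.86373).
Solving J·Δ = −F gives Δ = (0.584, -0.551).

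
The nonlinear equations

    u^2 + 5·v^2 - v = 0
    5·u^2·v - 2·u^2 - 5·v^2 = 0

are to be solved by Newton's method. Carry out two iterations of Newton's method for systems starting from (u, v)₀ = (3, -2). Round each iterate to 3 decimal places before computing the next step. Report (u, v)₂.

At (3, -2): F = (31.000, -128.000).
Jacobian J = [[2·u, 10·v - 1], [10·u·v - 4·u, 5·u^2 - 10·v]].
At the point, J = [[6.000, -21.000], [-72.000, 65.000]] (det J = -1122.000).
Solving J·Δ = −F gives Δ = (-0.600, 1.305).
Then the next iterate is (u, v)₁ = (2.400, -0.695).
Round to (2.400, -0.695) and repeat: F = (8.87012, -33.95112), J = [[4.800, -7.950], [-26.280, 35.750]].
Δ = (1.264, 1.879), so (u, v)₂ = (3.664, 1.184).

(3.664, 1.184)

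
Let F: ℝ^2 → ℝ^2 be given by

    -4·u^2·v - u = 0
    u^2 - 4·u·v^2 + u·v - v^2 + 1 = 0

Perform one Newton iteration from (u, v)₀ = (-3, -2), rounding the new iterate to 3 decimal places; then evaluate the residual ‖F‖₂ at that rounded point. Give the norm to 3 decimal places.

At (-3, -2): F = (75.000, 60.000).
Jacobian J = [[-8·u·v - 1, -4·u^2], [2·u - 4·v^2 + v, -8·u·v + u - 2·v]].
At the point, J = [[-49.000, -36.000], [-24.000, -47.000]] (det J = 1439.000).
Solving J·Δ = −F gives Δ = (0.949, 0.792).
Then the next iterate is (u, v)₁ = (-2.051, -1.208).
Re-evaluating at (-2.051, -1.208): F = (22.37730, 18.19675), so ‖F‖₂ = 28.842.

28.842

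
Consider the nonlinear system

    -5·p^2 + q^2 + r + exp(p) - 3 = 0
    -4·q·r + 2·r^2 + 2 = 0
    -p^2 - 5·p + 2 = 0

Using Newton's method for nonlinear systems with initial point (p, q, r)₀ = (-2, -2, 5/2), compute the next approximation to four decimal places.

At (-2, -2, 5/2): F = (-16.364665, 34.5000, 8.0000).
Jacobian J = [[-10·p + exp(p), 2·q, 1], [0, -4·r, -4·q + 4·r], [-2·p - 5, 0, 0]].
At the point, J = [[20.135335, -4.0000, 1.0000], [0.0000, -10.0000, 18.0000], [-1.0000, 0.0000, 0.0000]] (det J = 62.0000).
Solving J·Δ = −F gives Δ = (8.0000, 41.4585, 21.1158).
Then the next iterate is (p, q, r)₁ = (6.0000, 39.4585, 23.6158).

(6.0000, 39.4585, 23.6158)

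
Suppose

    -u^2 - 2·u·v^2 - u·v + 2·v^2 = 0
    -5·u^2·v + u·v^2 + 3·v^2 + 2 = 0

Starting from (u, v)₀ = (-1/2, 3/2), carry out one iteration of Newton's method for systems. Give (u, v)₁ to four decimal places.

(-0.5752, 0.6973)

At (-1/2, 3/2): F = (7.2500, 5.7500).
Jacobian J = [[-2·u - 2·v^2 - v, -4·u·v - u + 4·v], [-10·u·v + v^2, -5·u^2 + 2·u·v + 6·v]].
At the point, J = [[-5.0000, 9.5000], [9.7500, 6.2500]] (det J = -123.8750).
Solving J·Δ = −F gives Δ = (-0.0752, -0.8027).
Then the next iterate is (u, v)₁ = (-0.5752, 0.6973).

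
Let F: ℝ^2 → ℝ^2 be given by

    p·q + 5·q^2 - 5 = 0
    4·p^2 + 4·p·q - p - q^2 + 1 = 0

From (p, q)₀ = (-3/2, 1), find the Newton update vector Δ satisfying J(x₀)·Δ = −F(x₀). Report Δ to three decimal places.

At (-3/2, 1): F = (-1.500, 4.500).
Jacobian J = [[q, p + 10·q], [8·p + 4·q - 1, 4·p - 2·q]].
At the point, J = [[1.000, 8.500], [-9.000, -8.000]] (det J = 68.500).
Solving J·Δ = −F gives Δ = (0.383, 0.131).

(0.383, 0.131)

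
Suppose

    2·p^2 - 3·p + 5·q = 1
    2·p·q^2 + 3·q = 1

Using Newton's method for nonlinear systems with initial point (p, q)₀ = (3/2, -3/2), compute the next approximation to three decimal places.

At (3/2, -3/2): F = (-8.500, 1.250).
Jacobian J = [[4·p - 3, 5], [2·q^2, 4·p·q + 3]].
At the point, J = [[3.000, 5.000], [4.500, -6.000]] (det J = -40.500).
Solving J·Δ = −F gives Δ = (1.105, 1.037).
Then the next iterate is (p, q)₁ = (2.605, -0.463).

(2.605, -0.463)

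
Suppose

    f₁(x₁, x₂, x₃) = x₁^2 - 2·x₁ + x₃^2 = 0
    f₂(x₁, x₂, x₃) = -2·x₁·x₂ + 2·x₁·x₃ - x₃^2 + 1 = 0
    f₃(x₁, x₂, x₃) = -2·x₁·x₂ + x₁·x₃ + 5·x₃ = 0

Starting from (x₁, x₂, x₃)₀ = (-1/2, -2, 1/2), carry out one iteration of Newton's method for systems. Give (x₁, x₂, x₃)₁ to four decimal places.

(-0.0921, -2.8421, 0.2237)

At (-1/2, -2, 1/2): F = (1.5000, -1.7500, 0.2500).
Jacobian J = [[2·x₁ - 2, 0, 2·x₃], [-2·x₂ + 2·x₃, -2·x₁, 2·x₁ - 2·x₃], [-2·x₂ + x₃, -2·x₁, x₁ + 5]].
At the point, J = [[-3.0000, 0.0000, 1.0000], [5.0000, 1.0000, -2.0000], [4.5000, 1.0000, 4.5000]] (det J = -19.0000).
Solving J·Δ = −F gives Δ = (0.4079, -0.8421, -0.2763).
Then the next iterate is (x₁, x₂, x₃)₁ = (-0.0921, -2.8421, 0.2237).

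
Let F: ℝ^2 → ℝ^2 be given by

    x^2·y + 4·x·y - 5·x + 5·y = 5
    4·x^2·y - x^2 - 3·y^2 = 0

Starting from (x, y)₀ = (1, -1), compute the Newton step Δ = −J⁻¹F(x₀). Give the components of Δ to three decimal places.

(-12.000, -11.200)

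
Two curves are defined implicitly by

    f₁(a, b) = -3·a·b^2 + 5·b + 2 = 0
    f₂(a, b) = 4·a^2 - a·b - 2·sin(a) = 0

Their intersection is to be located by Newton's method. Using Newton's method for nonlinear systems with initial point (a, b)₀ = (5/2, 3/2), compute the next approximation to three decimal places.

At (5/2, 3/2): F = (-7.375, 20.05306).
Jacobian J = [[-3·b^2, -6·a·b + 5], [8·a - b - 2·cos(a), -a]].
At the point, J = [[-6.750, -17.500], [20.10229, -2.500]] (det J = 368.66503).
Solving J·Δ = −F gives Δ = (-1.002, -0.035).
Then the next iterate is (a, b)₁ = (1.498, 1.465).

(1.498, 1.465)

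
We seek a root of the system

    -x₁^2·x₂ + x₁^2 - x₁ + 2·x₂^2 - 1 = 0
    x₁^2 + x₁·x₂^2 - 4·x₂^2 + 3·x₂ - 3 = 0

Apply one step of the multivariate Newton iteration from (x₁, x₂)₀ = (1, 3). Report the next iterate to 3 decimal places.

(1.217, 1.826)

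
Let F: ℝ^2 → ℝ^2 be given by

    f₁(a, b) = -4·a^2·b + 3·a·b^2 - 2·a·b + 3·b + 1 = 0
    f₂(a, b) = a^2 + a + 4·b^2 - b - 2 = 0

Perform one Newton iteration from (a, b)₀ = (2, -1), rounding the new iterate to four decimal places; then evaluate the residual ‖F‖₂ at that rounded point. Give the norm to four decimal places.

At (2, -1): F = (24.0000, 9.0000).
Jacobian J = [[-8·a·b + 3·b^2 - 2·b, -4·a^2 + 6·a·b - 2·a + 3], [2·a + 1, 8·b - 1]].
At the point, J = [[21.0000, -29.0000], [5.0000, -9.0000]] (det J = -44.0000).
Solving J·Δ = −F gives Δ = (1.0227, 1.5682).
Then the next iterate is (a, b)₁ = (3.0227, 0.5682).
Re-evaluating at (3.0227, 0.5682): F = (-18.568675, 10.882620), so ‖F‖₂ = 21.5227.

21.5227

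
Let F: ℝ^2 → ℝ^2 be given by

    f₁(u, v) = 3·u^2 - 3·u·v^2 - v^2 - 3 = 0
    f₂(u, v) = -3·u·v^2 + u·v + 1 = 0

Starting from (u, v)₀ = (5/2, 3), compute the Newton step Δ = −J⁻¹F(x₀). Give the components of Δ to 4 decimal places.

(-0.5982, -1.0504)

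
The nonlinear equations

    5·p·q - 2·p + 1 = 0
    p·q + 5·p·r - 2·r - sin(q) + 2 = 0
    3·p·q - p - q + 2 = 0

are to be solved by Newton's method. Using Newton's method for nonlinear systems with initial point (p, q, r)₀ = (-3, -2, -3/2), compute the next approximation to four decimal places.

(-3.3333, 0.7333, 0.2949)

At (-3, -2, -3/2): F = (37.0000, 34.409297, 25.0000).
Jacobian J = [[5·q - 2, 5·p, 0], [q + 5·r, p - cos(q), 5·p - 2], [3·q - 1, 3·p - 1, 0]].
At the point, J = [[-12.0000, -15.0000, 0.0000], [-9.5000, -2.583853, -17.0000], [-7.0000, -10.0000, 0.0000]] (det J = 255.0000).
Solving J·Δ = −F gives Δ = (-0.3333, 2.7333, 1.7949).
Then the next iterate is (p, q, r)₁ = (-3.3333, 0.7333, 0.2949).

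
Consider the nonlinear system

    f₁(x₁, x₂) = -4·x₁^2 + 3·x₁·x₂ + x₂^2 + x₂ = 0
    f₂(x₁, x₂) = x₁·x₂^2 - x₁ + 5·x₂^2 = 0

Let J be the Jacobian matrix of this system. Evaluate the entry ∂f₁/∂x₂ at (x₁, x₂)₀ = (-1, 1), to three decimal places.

0.000

∂f₁/∂x₂ = 3·x₁ + 2·x₂ + 1.
At (-1, 1) this is 0.000.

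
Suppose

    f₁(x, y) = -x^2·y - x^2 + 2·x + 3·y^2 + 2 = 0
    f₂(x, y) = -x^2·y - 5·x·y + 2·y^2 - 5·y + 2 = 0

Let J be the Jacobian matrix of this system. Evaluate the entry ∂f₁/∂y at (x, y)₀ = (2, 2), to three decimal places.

8.000

∂f₁/∂y = -x^2 + 6·y.
At (2, 2) this is 8.000.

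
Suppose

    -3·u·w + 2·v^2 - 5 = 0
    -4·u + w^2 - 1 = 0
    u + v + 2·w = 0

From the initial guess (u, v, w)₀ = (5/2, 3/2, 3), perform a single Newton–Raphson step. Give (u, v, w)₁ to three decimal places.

At (5/2, 3/2, 3): F = (-23.000, -2.000, 10.000).
Jacobian J = [[-3·w, 4·v, -3·u], [-4, 0, 2·w], [1, 1, 2]].
At the point, J = [[-9.000, 6.000, -7.500], [-4.000, 0.000, 6.000], [1.000, 1.000, 2.000]] (det J = 168.000).
Solving J·Δ = −F gives Δ = (-3.196, -3.208, -1.798).
Then the next iterate is (u, v, w)₁ = (-0.696, -1.708, 1.202).

(-0.696, -1.708, 1.202)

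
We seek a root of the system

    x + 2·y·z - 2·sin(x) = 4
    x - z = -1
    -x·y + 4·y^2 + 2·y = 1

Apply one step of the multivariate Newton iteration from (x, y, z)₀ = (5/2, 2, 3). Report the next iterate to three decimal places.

(1.702, 0.994, 2.702)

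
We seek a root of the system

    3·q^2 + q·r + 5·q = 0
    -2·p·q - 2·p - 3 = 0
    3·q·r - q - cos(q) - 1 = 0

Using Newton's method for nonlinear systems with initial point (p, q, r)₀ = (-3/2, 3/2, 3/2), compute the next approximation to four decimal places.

At (-3/2, 3/2, 3/2): F = (16.5000, 4.5000, 4.179263).
Jacobian J = [[0, 6·q + r + 5, q], [-2·q - 2, -2·p, 0], [0, 3·r + sin(q) - 1, 3·q]].
At the point, J = [[0.0000, 15.5000, 1.5000], [-5.0000, 3.0000, 0.0000], [0.0000, 4.497495, 4.5000]] (det J = 315.018788).
Solving J·Δ = −F gives Δ = (0.2526, -1.0790, 0.1497).
Then the next iterate is (p, q, r)₁ = (-1.2474, 0.4210, 1.6497).

(-1.2474, 0.4210, 1.6497)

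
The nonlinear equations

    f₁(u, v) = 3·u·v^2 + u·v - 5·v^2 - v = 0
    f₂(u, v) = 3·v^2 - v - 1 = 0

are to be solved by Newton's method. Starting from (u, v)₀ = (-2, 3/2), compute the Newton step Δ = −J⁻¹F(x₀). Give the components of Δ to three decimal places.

At (-2, 3/2): F = (-29.250, 4.250).
Jacobian J = [[3·v^2 + v, 6·u·v + u - 10·v - 1], [0, 6·v - 1]].
At the point, J = [[8.250, -36.000], [0.000, 8.000]] (det J = 66.000).
Solving J·Δ = −F gives Δ = (1.227, -0.531).

(1.227, -0.531)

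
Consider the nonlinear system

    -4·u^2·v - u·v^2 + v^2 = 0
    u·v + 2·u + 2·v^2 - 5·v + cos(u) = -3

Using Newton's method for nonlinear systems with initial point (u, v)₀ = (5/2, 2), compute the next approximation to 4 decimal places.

(2.5598, 0.1087)

At (5/2, 2): F = (-56.0000, 10.198856).
Jacobian J = [[-8·u·v - v^2, -4·u^2 - 2·u·v + 2·v], [v - sin(u) + 2, u + 4·v - 5]].
At the point, J = [[-44.0000, -31.0000], [3.401528, 5.5000]] (det J = -136.552636).
Solving J·Δ = −F gives Δ = (0.0598, -1.8913).
Then the next iterate is (u, v)₁ = (2.5598, 0.1087).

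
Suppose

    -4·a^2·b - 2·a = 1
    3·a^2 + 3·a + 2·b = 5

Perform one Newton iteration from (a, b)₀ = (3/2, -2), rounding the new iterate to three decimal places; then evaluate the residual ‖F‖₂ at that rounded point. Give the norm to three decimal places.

At (3/2, -2): F = (14.000, 2.250).
Jacobian J = [[-8·a·b - 2, -4·a^2], [6·a + 3, 2]].
At the point, J = [[22.000, -9.000], [12.000, 2.000]] (det J = 152.000).
Solving J·Δ = −F gives Δ = (-0.317, 0.780).
Then the next iterate is (a, b)₁ = (1.183, -1.220).
Re-evaluating at (1.183, -1.220): F = (3.46351, 0.30747), so ‖F‖₂ = 3.477.

3.477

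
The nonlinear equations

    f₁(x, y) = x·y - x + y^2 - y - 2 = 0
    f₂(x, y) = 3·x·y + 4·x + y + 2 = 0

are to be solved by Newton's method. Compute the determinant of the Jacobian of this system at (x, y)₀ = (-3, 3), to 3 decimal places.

-42.000

J = [[y - 1, x + 2·y - 1], [3·y + 4, 3·x + 1]].
At the point, J = [[2.000, 2.000], [13.000, -8.000]].
det J = -42.000.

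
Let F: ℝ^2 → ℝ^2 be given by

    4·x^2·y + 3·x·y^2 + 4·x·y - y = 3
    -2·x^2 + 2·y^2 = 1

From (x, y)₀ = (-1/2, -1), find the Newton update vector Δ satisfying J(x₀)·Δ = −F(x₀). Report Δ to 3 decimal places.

(0.679, 0.464)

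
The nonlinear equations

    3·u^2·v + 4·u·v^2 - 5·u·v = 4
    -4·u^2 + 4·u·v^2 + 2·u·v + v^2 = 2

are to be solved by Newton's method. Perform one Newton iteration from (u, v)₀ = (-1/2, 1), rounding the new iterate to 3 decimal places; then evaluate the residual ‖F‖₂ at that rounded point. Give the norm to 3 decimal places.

18.578

At (-1/2, 1): F = (-2.750, -5.000).
Jacobian J = [[6·u·v + 4·v^2 - 5·v, 3·u^2 + 8·u·v - 5·u], [-8·u + 4·v^2 + 2·v, 8·u·v + 2·u + 2·v]].
At the point, J = [[-4.000, -0.750], [10.000, -3.000]] (det J = 19.500).
Solving J·Δ = −F gives Δ = (-0.231, -2.436).
Then the next iterate is (u, v)₁ = (-0.731, -1.436).
Re-evaluating at (-0.731, -1.436): F = (-17.58018, -6.00548), so ‖F‖₂ = 18.578.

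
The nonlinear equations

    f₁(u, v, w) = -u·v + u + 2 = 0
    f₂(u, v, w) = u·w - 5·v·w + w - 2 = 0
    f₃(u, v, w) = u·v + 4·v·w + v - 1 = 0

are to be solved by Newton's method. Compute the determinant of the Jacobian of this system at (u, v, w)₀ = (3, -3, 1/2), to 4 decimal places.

-183.0000

J = [[-v + 1, -u, 0], [w, -5·w, u - 5·v + 1], [v, u + 4·w + 1, 4·v]].
At the point, J = [[4.0000, -3.0000, 0.0000], [0.5000, -2.5000, 19.0000], [-3.0000, 6.0000, -12.0000]].
det J = -183.0000.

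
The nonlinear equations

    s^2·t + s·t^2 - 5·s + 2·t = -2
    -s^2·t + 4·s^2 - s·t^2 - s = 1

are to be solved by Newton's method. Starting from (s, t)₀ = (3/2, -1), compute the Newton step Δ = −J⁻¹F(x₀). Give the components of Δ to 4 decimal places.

At (3/2, -1): F = (-8.2500, 7.2500).
Jacobian J = [[2·s·t + t^2 - 5, s^2 + 2·s·t + 2], [-2·s·t + 8·s - t^2 - 1, -s^2 - 2·s·t]].
At the point, J = [[-7.0000, 1.2500], [13.0000, 0.7500]] (det J = -21.5000).
Solving J·Δ = −F gives Δ = (-0.7093, 2.6279).

(-0.7093, 2.6279)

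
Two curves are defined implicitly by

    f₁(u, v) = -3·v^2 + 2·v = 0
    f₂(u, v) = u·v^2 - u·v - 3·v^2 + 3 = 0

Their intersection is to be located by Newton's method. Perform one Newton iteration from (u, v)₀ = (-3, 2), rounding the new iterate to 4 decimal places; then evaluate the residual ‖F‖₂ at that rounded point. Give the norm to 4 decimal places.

2.9624

At (-3, 2): F = (-8.0000, -15.0000).
Jacobian J = [[0, -6·v + 2], [v^2 - v, 2·u·v - u - 6·v]].
At the point, J = [[0.0000, -10.0000], [2.0000, -21.0000]] (det J = 20.0000).
Solving J·Δ = −F gives Δ = (-0.9000, -0.8000).
Then the next iterate is (u, v)₁ = (-3.9000, 1.2000).
Re-evaluating at (-3.9000, 1.2000): F = (-1.9200, -2.2560), so ‖F‖₂ = 2.9624.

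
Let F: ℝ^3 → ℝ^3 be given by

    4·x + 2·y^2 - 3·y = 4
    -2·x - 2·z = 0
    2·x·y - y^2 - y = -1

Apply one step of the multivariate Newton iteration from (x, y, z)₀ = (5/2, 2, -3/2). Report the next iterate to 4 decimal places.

(1.2500, 1.4000, -1.2500)

At (5/2, 2, -3/2): F = (8.0000, -2.0000, 5.0000).
Jacobian J = [[4, 4·y - 3, 0], [-2, 0, -2], [2·y, 2·x - 2·y - 1, 0]].
At the point, J = [[4.0000, 5.0000, 0.0000], [-2.0000, 0.0000, -2.0000], [4.0000, 0.0000, 0.0000]] (det J = -40.0000).
Solving J·Δ = −F gives Δ = (-1.2500, -0.6000, 0.2500).
Then the next iterate is (x, y, z)₁ = (1.2500, 1.4000, -1.2500).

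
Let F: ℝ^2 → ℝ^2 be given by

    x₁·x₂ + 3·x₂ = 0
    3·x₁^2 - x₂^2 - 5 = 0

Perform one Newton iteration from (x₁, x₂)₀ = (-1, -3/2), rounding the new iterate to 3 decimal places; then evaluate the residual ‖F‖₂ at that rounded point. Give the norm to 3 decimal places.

2.393

At (-1, -3/2): F = (-3.000, -4.250).
Jacobian J = [[x₂, x₁ + 3], [6·x₁, -2·x₂]].
At the point, J = [[-1.500, 2.000], [-6.000, 3.000]] (det J = 7.500).
Solving J·Δ = −F gives Δ = (0.067, 1.550).
Then the next iterate is (x₁, x₂)₁ = (-0.933, 0.050).
Re-evaluating at (-0.933, 0.050): F = (0.10335, -2.39103), so ‖F‖₂ = 2.393.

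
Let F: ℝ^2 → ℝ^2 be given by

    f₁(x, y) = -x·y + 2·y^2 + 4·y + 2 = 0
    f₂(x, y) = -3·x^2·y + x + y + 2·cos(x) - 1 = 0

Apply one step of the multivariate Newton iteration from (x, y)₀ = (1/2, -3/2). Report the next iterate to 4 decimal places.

At (1/2, -3/2): F = (1.2500, 0.880165).
Jacobian J = [[-y, -x + 4·y + 4], [-6·x·y - 2·sin(x) + 1, -3·x^2 + 1]].
At the point, J = [[1.5000, -2.5000], [4.541149, 0.2500]] (det J = 11.727872).
Solving J·Δ = −F gives Δ = (-0.2143, 0.3714).
Then the next iterate is (x, y)₁ = (0.2857, -1.1286).

(0.2857, -1.1286)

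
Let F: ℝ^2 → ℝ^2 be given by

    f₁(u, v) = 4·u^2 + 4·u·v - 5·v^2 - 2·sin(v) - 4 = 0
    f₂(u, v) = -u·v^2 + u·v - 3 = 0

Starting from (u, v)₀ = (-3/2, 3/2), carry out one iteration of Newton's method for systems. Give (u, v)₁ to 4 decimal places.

(-4.1989, 1.4503)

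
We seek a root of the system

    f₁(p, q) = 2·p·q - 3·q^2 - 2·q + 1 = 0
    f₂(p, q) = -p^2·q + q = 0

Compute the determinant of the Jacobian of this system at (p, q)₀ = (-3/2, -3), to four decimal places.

J = [[2·q, 2·p - 6·q - 2], [-2·p·q, -p^2 + 1]].
At the point, J = [[-6.0000, 13.0000], [-9.0000, -1.2500]].
det J = 124.5000.

124.5000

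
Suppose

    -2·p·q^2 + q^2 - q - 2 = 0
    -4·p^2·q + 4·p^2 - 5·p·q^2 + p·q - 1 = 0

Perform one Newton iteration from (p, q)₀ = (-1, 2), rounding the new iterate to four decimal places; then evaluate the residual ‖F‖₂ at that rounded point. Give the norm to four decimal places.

63.9452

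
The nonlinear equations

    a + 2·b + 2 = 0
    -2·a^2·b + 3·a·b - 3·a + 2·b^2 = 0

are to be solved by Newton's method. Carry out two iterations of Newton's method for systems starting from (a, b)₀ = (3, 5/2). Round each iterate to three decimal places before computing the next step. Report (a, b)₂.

(1.545, -1.772)

At (3, 5/2): F = (10.000, -19.000).
Jacobian J = [[1, 2], [-4·a·b + 3·b - 3, -2·a^2 + 3·a + 4·b]].
At the point, J = [[1.000, 2.000], [-25.500, 1.000]] (det J = 52.000).
Solving J·Δ = −F gives Δ = (-0.923, -4.538).
Then the next iterate is (a, b)₁ = (2.077, -2.038).
Round to (2.077, -2.038) and repeat: F = (0.001, 6.96068), J = [[1.000, 2.000], [7.81770, -10.54886]].
Δ = (-0.532, 0.266), so (a, b)₂ = (1.545, -1.772).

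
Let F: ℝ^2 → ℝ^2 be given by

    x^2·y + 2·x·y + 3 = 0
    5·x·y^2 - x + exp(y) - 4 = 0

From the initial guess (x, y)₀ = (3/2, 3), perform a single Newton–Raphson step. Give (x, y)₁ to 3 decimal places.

(0.441, 2.455)

At (3/2, 3): F = (18.750, 82.08554).
Jacobian J = [[2·x·y + 2·y, x^2 + 2·x], [5·y^2 - 1, 10·x·y + exp(y)]].
At the point, J = [[15.000, 5.250], [44.000, 65.08554]] (det J = 745.28305).
Solving J·Δ = −F gives Δ = (-1.059, -0.545).
Then the next iterate is (x, y)₁ = (0.441, 2.455).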